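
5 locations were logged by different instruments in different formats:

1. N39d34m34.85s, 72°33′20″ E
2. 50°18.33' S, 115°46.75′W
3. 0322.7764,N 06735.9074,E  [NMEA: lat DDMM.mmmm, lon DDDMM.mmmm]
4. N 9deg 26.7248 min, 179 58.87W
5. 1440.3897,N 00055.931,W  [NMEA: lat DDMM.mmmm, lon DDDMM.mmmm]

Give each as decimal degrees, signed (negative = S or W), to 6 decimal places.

Point 1:
  φ: 34′ + 34.85″ = 34.58083′; 39 + 34.58083/60 = 39.5763472
  N → positive
  Lon: 33′ + 20″ = 33.33333′; 72 + 33.33333/60 = 72.5555556
  E ⇒ keep positive
Point 2:
  Latitude: 50 + 18.33/60 = 50.3055000
  hemisphere S, so the sign is −
  Lon: 115 + 46.75/60 = 115.7791667
  hemisphere W, so the sign is −
Point 3:
  Lat: split at 2 digits → 03° and 22.7764′; 3 + 22.7764/60 = 3.3796067
  N ⇒ keep positive
  Lon: degrees = first 3 digits = 67, minutes = 35.9074; 67 + 35.9074/60 = 67.5984567
  E → positive
Point 4:
  Lat: 26.7248′ = 0.445413°; total 9.4454133
  N → positive
  λ: 179 + 58.87/60 = 179.9811667
  hemisphere W, so the sign is −
Point 5:
  φ: split at 2 digits → 14° and 40.3897′; 14 + 40.3897/60 = 14.6731617
  N → positive
  Lon: split at 3 digits → 000° and 55.931′; 0 + 55.931/60 = 0.9321833
  W → negative

1. 39.576347, 72.555556
2. -50.305500, -115.779167
3. 3.379607, 67.598457
4. 9.445413, -179.981167
5. 14.673162, -0.932183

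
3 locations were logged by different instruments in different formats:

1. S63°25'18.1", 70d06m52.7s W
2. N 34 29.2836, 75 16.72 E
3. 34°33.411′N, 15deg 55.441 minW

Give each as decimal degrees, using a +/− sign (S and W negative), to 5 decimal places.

Point 1:
  φ: 25′ + 18.1″ = 25.30167′; 63 + 25.30167/60 = 63.421694
  hemisphere S, so the sign is −
  λ: 70 + 6/60 + 52.7/3600 = 70.114639
  W → negative
Point 2:
  Latitude: 29.2836′ = 0.488060°; total 34.488060
  N → positive
  λ: 75 + 16.72/60 = 75.278667
  E ⇒ keep positive
Point 3:
  Latitude: 34 + 33.411/60 = 34.556850
  N ⇒ keep positive
  λ: 15 + 55.441/60 = 15.924017
  W → negative

1. -63.42169, -70.11464
2. 34.48806, 75.27867
3. 34.55685, -15.92402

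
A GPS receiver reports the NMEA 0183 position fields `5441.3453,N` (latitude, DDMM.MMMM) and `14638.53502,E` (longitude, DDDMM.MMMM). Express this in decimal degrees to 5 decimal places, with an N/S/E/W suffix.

φ: split at 2 digits → 54° and 41.3453′; 54 + 41.3453/60 = 54.689088
Lon: split at 3 digits → 146° and 38.53502′; 146 + 38.53502/60 = 146.642250

54.68909° N, 146.64225° E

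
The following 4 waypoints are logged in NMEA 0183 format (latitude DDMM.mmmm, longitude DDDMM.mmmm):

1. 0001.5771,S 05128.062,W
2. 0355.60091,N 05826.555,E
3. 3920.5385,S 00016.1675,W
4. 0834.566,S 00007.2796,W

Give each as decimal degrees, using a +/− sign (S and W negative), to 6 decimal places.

1. -0.026285, -51.467700
2. 3.926682, 58.442583
3. -39.342308, -0.269458
4. -8.576100, -0.121327

Point 1:
  Lat: degrees = first 2 digits = 0, minutes = 1.5771; 0 + 1.5771/60 = 0.0262850
  S ⇒ negate
  Lon: degrees = first 3 digits = 51, minutes = 28.062; 51 + 28.062/60 = 51.4677000
  W ⇒ negate
Point 2:
  φ: degrees = first 2 digits = 3, minutes = 55.60091; 3 + 55.60091/60 = 3.9266818
  N ⇒ keep positive
  Longitude: degrees = first 3 digits = 58, minutes = 26.555; 58 + 26.555/60 = 58.4425833
  E ⇒ keep positive
Point 3:
  φ: degrees = first 2 digits = 39, minutes = 20.5385; 39 + 20.5385/60 = 39.3423083
  S ⇒ negate
  Longitude: split at 3 digits → 000° and 16.1675′; 0 + 16.1675/60 = 0.2694583
  W → negative
Point 4:
  φ: split at 2 digits → 08° and 34.566′; 8 + 34.566/60 = 8.5761000
  S ⇒ negate
  Longitude: split at 3 digits → 000° and 7.2796′; 0 + 7.2796/60 = 0.1213267
  W ⇒ negate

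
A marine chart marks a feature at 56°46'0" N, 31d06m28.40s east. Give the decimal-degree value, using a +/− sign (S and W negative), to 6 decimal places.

56.766667, 31.107889

Latitude: 46′ + 0″ = 46.00000′; 56 + 46.00000/60 = 56.7666667
N ⇒ keep positive
Longitude: 31° + 6/60 + 28.4/3600 = 31 + 0.100000 + 0.007889 = 31.1078889
E → positive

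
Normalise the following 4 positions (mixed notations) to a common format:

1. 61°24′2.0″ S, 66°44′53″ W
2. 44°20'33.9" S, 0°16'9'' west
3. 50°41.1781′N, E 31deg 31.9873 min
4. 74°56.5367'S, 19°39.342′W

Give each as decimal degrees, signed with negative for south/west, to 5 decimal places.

1. -61.40056, -66.74806
2. -44.34275, -0.26917
3. 50.68630, 31.53312
4. -74.94228, -19.65570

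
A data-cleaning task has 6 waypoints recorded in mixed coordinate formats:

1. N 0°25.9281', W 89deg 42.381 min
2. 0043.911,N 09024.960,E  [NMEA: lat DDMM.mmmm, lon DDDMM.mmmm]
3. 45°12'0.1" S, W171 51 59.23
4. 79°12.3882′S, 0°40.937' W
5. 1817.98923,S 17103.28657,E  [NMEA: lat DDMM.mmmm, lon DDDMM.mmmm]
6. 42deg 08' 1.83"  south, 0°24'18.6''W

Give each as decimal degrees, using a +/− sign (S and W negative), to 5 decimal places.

Point 1:
  φ: 25.9281′ = 0.432135°; total 0.432135
  N ⇒ keep positive
  λ: 89 + 42.381/60 = 89.706350
  W ⇒ negate
Point 2:
  φ: degrees = first 2 digits = 0, minutes = 43.911; 0 + 43.911/60 = 0.731850
  N → positive
  Longitude: degrees = first 3 digits = 90, minutes = 24.96; 90 + 24.96/60 = 90.416000
  E → positive
Point 3:
  φ: 12′ + 0.1″ = 12.00167′; 45 + 12.00167/60 = 45.200028
  S ⇒ negate
  λ: 171 + 51/60 + 59.23/3600 = 171.866453
  W ⇒ negate
Point 4:
  Lat: 12.3882′ = 0.206470°; total 79.206470
  S → negative
  Lon: 40.937′ = 0.682283°; total 0.682283
  hemisphere W, so the sign is −
Point 5:
  Latitude: degrees = first 2 digits = 18, minutes = 17.98923; 18 + 17.98923/60 = 18.299821
  S → negative
  Longitude: split at 3 digits → 171° and 3.28657′; 171 + 3.28657/60 = 171.054776
  E ⇒ keep positive
Point 6:
  Lat: 42° + 8/60 + 1.83/3600 = 42 + 0.133333 + 0.000508 = 42.133842
  S ⇒ negate
  λ: 0° + 24/60 + 18.6/3600 = 0 + 0.400000 + 0.005167 = 0.405167
  W → negative

1. 0.43214, -89.70635
2. 0.73185, 90.41600
3. -45.20003, -171.86645
4. -79.20647, -0.68228
5. -18.29982, 171.05478
6. -42.13384, -0.40517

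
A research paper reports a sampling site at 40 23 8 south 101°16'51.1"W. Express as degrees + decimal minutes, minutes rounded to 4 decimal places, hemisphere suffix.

φ: seconds/60 = 0.13333; minutes = 23 + 0.13333 = 23.133333
λ: 16 + 51.1/60 = 16.851667′

40° 23.1333′ S, 101° 16.8517′ W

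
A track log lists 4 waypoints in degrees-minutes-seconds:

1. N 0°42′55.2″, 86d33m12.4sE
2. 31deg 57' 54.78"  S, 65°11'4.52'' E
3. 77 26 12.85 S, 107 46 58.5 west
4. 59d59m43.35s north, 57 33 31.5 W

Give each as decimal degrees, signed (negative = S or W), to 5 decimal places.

1. 0.71533, 86.55344
2. -31.96522, 65.18459
3. -77.43690, -107.78292
4. 59.99538, -57.55875

Point 1:
  Lat: 0° + 42/60 + 55.2/3600 = 0 + 0.700000 + 0.015333 = 0.715333
  N ⇒ keep positive
  λ: 86° + 33/60 + 12.4/3600 = 86 + 0.550000 + 0.003444 = 86.553444
  E ⇒ keep positive
Point 2:
  φ: 31° + 57/60 + 54.78/3600 = 31 + 0.950000 + 0.015217 = 31.965217
  hemisphere S, so the sign is −
  λ: 11′ + 4.52″ = 11.07533′; 65 + 11.07533/60 = 65.184589
  E → positive
Point 3:
  φ: 77° + 26/60 + 12.85/3600 = 77 + 0.433333 + 0.003569 = 77.436903
  hemisphere S, so the sign is −
  λ: 46′ + 58.5″ = 46.97500′; 107 + 46.97500/60 = 107.782917
  W → negative
Point 4:
  φ: 59′ + 43.35″ = 59.72250′; 59 + 59.72250/60 = 59.995375
  N ⇒ keep positive
  Lon: 57° + 33/60 + 31.5/3600 = 57 + 0.550000 + 0.008750 = 57.558750
  W → negative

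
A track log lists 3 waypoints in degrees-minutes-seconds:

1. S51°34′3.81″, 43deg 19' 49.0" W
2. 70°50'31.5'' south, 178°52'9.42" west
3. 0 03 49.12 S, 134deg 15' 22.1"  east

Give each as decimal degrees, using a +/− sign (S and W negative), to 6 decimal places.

1. -51.567725, -43.330278
2. -70.842083, -178.869283
3. -0.063644, 134.256139

Point 1:
  Latitude: 51 + 34/60 + 3.81/3600 = 51.5677250
  S → negative
  Longitude: 43 + 19/60 + 49/3600 = 43.3302778
  W ⇒ negate
Point 2:
  Latitude: 70° + 50/60 + 31.5/3600 = 70 + 0.833333 + 0.008750 = 70.8420833
  hemisphere S, so the sign is −
  Lon: 178 + 52/60 + 9.42/3600 = 178.8692833
  W ⇒ negate
Point 3:
  φ: 0° + 3/60 + 49.12/3600 = 0 + 0.050000 + 0.013644 = 0.0636444
  hemisphere S, so the sign is −
  Lon: 15′ + 22.1″ = 15.36833′; 134 + 15.36833/60 = 134.2561389
  E → positive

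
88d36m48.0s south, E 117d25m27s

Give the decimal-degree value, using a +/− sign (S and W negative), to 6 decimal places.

Latitude: 88 + 36/60 + 48/3600 = 88.6133333
hemisphere S, so the sign is −
Longitude: 117 + 25/60 + 27/3600 = 117.4241667
E → positive

-88.613333, 117.424167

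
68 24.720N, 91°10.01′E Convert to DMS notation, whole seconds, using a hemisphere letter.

68°24′43″ N, 91°10′1″ E

Latitude: fractional minutes 0.72000 × 60 = 43.20″
Lon: 10.01000′ → 10′ and 0.01000 × 60 = 0.60″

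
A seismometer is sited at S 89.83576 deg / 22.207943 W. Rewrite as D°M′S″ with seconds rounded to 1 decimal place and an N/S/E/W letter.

Lat: 0.835760 × 60 = 50.14560′ → 50′, remainder × 60 = 8.736″
Longitude: 0.207943° → 12.47658′; 0.47658 × 60 = 28.595″

89°50′8.7″ S, 22°12′28.6″ W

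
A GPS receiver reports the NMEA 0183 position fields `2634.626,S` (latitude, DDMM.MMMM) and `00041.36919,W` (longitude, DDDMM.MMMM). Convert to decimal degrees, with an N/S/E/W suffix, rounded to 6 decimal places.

26.577100° S, 0.689487° W

Latitude: degrees = first 2 digits = 26, minutes = 34.626; 26 + 34.626/60 = 26.5771000
Lon: degrees = first 3 digits = 0, minutes = 41.36919; 0 + 41.36919/60 = 0.6894865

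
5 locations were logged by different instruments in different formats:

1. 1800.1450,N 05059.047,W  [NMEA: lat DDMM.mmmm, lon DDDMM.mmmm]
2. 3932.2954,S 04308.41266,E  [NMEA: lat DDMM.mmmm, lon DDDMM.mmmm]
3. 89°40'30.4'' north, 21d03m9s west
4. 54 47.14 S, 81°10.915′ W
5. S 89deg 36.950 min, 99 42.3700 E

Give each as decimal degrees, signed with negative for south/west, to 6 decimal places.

1. 18.002417, -50.984117
2. -39.538257, 43.140211
3. 89.675111, -21.052500
4. -54.785667, -81.181917
5. -89.615833, 99.706167

Point 1:
  Lat: split at 2 digits → 18° and 0.145′; 18 + 0.145/60 = 18.0024167
  N → positive
  Lon: degrees = first 3 digits = 50, minutes = 59.047; 50 + 59.047/60 = 50.9841167
  hemisphere W, so the sign is −
Point 2:
  Latitude: degrees = first 2 digits = 39, minutes = 32.2954; 39 + 32.2954/60 = 39.5382567
  S → negative
  Lon: degrees = first 3 digits = 43, minutes = 8.41266; 43 + 8.41266/60 = 43.1402110
  E → positive
Point 3:
  Lat: 89 + 40/60 + 30.4/3600 = 89.6751111
  N ⇒ keep positive
  Longitude: 3′ + 9″ = 3.15000′; 21 + 3.15000/60 = 21.0525000
  W ⇒ negate
Point 4:
  Lat: 54 + 47.14/60 = 54.7856667
  S ⇒ negate
  Longitude: 10.915′ = 0.181917°; total 81.1819167
  W → negative
Point 5:
  Latitude: 36.95′ = 0.615833°; total 89.6158333
  S ⇒ negate
  Longitude: 99 + 42.37/60 = 99.7061667
  E → positive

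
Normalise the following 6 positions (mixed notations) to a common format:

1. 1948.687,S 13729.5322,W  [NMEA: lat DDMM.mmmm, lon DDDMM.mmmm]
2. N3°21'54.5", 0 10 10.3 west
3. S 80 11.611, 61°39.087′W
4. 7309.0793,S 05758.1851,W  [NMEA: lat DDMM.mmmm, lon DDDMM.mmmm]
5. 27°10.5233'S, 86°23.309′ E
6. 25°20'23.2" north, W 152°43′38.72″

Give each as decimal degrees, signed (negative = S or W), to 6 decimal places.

1. -19.811450, -137.492203
2. 3.365139, -0.169528
3. -80.193517, -61.651450
4. -73.151322, -57.969752
5. -27.175388, 86.388483
6. 25.339778, -152.727422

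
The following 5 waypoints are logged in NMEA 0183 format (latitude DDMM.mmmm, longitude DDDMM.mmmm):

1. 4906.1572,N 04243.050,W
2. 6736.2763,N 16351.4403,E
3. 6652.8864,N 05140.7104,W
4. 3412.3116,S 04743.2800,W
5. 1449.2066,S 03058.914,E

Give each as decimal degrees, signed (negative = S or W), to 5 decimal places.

1. 49.10262, -42.71750
2. 67.60461, 163.85734
3. 66.88144, -51.67851
4. -34.20519, -47.72133
5. -14.82011, 30.98190

Point 1:
  φ: split at 2 digits → 49° and 6.1572′; 49 + 6.1572/60 = 49.102620
  N → positive
  Longitude: degrees = first 3 digits = 42, minutes = 43.05; 42 + 43.05/60 = 42.717500
  hemisphere W, so the sign is −
Point 2:
  φ: split at 2 digits → 67° and 36.2763′; 67 + 36.2763/60 = 67.604605
  N → positive
  Longitude: degrees = first 3 digits = 163, minutes = 51.4403; 163 + 51.4403/60 = 163.857338
  E ⇒ keep positive
Point 3:
  φ: split at 2 digits → 66° and 52.8864′; 66 + 52.8864/60 = 66.881440
  N → positive
  Lon: split at 3 digits → 051° and 40.7104′; 51 + 40.7104/60 = 51.678507
  hemisphere W, so the sign is −
Point 4:
  φ: degrees = first 2 digits = 34, minutes = 12.3116; 34 + 12.3116/60 = 34.205193
  S → negative
  Lon: split at 3 digits → 047° and 43.28′; 47 + 43.28/60 = 47.721333
  W ⇒ negate
Point 5:
  Latitude: degrees = first 2 digits = 14, minutes = 49.2066; 14 + 49.2066/60 = 14.820110
  S ⇒ negate
  Lon: degrees = first 3 digits = 30, minutes = 58.914; 30 + 58.914/60 = 30.981900
  E ⇒ keep positive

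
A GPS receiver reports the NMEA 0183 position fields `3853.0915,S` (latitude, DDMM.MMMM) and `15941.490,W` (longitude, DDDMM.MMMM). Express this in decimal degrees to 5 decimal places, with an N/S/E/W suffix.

38.88486° S, 159.69150° W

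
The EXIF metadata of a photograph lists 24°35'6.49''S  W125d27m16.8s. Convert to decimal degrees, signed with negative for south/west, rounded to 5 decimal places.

Latitude: 24 + 35/60 + 6.49/3600 = 24.585136
hemisphere S, so the sign is −
Lon: 125 + 27/60 + 16.8/3600 = 125.454667
hemisphere W, so the sign is −

-24.58514, -125.45467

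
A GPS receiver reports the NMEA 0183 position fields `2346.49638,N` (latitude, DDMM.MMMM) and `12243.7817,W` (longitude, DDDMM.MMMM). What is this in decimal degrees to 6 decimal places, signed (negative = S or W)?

Lat: degrees = first 2 digits = 23, minutes = 46.49638; 23 + 46.49638/60 = 23.7749397
N ⇒ keep positive
λ: degrees = first 3 digits = 122, minutes = 43.7817; 122 + 43.7817/60 = 122.7296950
hemisphere W, so the sign is −

23.774940, -122.729695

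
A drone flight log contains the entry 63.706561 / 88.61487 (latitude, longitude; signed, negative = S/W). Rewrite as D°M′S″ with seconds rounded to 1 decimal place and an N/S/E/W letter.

Lat: 0.706561° → 42.39366′; 0.39366 × 60 = 23.620″
λ: whole degrees 88; 36.89220′ → 36′ and 53.532″

63°42′23.6″ N, 88°36′53.5″ E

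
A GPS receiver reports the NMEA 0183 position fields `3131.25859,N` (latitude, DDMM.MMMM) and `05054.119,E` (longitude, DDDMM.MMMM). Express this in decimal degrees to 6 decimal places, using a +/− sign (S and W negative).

Latitude: degrees = first 2 digits = 31, minutes = 31.25859; 31 + 31.25859/60 = 31.5209765
N → positive
Longitude: degrees = first 3 digits = 50, minutes = 54.119; 50 + 54.119/60 = 50.9019833
E ⇒ keep positive

31.520977, 50.901983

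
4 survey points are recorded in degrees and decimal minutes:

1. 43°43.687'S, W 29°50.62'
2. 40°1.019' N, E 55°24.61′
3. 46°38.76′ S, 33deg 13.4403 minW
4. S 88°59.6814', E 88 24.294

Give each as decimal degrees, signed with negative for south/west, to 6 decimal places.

Point 1:
  Lat: 43.687′ = 0.728117°; total 43.7281167
  S ⇒ negate
  λ: 50.62′ = 0.843667°; total 29.8436667
  hemisphere W, so the sign is −
Point 2:
  φ: 40 + 1.019/60 = 40.0169833
  N → positive
  Longitude: 55 + 24.61/60 = 55.4101667
  E → positive
Point 3:
  Latitude: 46 + 38.76/60 = 46.6460000
  S ⇒ negate
  λ: 13.4403′ = 0.224005°; total 33.2240050
  W ⇒ negate
Point 4:
  Latitude: 59.6814′ = 0.994690°; total 88.9946900
  S ⇒ negate
  Lon: 24.294′ = 0.404900°; total 88.4049000
  E ⇒ keep positive

1. -43.728117, -29.843667
2. 40.016983, 55.410167
3. -46.646000, -33.224005
4. -88.994690, 88.404900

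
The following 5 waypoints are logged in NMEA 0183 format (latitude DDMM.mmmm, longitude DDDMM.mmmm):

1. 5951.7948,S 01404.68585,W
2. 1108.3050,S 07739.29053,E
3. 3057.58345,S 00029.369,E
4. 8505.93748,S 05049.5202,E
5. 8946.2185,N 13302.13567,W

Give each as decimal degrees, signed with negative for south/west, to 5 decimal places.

Point 1:
  Lat: split at 2 digits → 59° and 51.7948′; 59 + 51.7948/60 = 59.863247
  S ⇒ negate
  Lon: split at 3 digits → 014° and 4.68585′; 14 + 4.68585/60 = 14.078098
  W → negative
Point 2:
  Lat: split at 2 digits → 11° and 8.305′; 11 + 8.305/60 = 11.138417
  S ⇒ negate
  λ: degrees = first 3 digits = 77, minutes = 39.29053; 77 + 39.29053/60 = 77.654842
  E → positive
Point 3:
  Lat: degrees = first 2 digits = 30, minutes = 57.58345; 30 + 57.58345/60 = 30.959724
  S ⇒ negate
  λ: degrees = first 3 digits = 0, minutes = 29.369; 0 + 29.369/60 = 0.489483
  E → positive
Point 4:
  Lat: degrees = first 2 digits = 85, minutes = 5.93748; 85 + 5.93748/60 = 85.098958
  S → negative
  Longitude: degrees = first 3 digits = 50, minutes = 49.5202; 50 + 49.5202/60 = 50.825337
  E ⇒ keep positive
Point 5:
  φ: degrees = first 2 digits = 89, minutes = 46.2185; 89 + 46.2185/60 = 89.770308
  N → positive
  Longitude: degrees = first 3 digits = 133, minutes = 2.13567; 133 + 2.13567/60 = 133.035595
  W → negative

1. -59.86325, -14.07810
2. -11.13842, 77.65484
3. -30.95972, 0.48948
4. -85.09896, 50.82534
5. 89.77031, -133.03559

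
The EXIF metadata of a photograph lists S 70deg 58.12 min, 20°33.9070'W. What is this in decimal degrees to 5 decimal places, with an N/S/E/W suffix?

Lat: 58.12′ = 0.968667°; total 70.968667
λ: 33.907′ = 0.565117°; total 20.565117

70.96867° S, 20.56512° W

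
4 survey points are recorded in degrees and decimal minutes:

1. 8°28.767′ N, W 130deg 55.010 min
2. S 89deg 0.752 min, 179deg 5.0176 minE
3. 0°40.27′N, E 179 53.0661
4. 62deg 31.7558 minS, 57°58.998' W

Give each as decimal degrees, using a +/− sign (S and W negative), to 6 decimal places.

1. 8.479450, -130.916833
2. -89.012533, 179.083627
3. 0.671167, 179.884435
4. -62.529263, -57.983300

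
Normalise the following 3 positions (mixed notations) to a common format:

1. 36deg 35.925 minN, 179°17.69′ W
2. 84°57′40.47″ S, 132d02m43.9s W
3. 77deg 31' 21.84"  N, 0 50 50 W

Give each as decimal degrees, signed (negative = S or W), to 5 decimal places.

1. 36.59875, -179.29483
2. -84.96124, -132.04553
3. 77.52273, -0.84722

Point 1:
  Lat: 35.925′ = 0.598750°; total 36.598750
  N → positive
  Longitude: 17.69′ = 0.294833°; total 179.294833
  hemisphere W, so the sign is −
Point 2:
  Latitude: 84° + 57/60 + 40.47/3600 = 84 + 0.950000 + 0.011242 = 84.961242
  S ⇒ negate
  Lon: 132 + 2/60 + 43.9/3600 = 132.045528
  hemisphere W, so the sign is −
Point 3:
  φ: 31′ + 21.84″ = 31.36400′; 77 + 31.36400/60 = 77.522733
  N → positive
  λ: 0 + 50/60 + 50/3600 = 0.847222
  hemisphere W, so the sign is −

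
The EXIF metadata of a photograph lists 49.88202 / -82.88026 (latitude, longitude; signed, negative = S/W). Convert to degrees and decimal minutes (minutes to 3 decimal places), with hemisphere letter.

49° 52.921′ N, 82° 52.816′ W

Lat: minutes = (49.882020 − 49) × 60 = 52.92120
Longitude is negative → W; |value| = 82.880260
Longitude: 82° + 0.880260 × 60 = 82° 52.81560′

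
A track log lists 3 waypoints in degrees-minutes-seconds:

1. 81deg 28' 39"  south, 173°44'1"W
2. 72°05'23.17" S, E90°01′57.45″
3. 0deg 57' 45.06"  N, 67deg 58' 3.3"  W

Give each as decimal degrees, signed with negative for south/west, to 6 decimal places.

Point 1:
  Latitude: 81° + 28/60 + 39/3600 = 81 + 0.466667 + 0.010833 = 81.4775000
  S → negative
  Lon: 173 + 44/60 + 1/3600 = 173.7336111
  W → negative
Point 2:
  φ: 72 + 5/60 + 23.17/3600 = 72.0897694
  hemisphere S, so the sign is −
  Longitude: 90° + 1/60 + 57.45/3600 = 90 + 0.016667 + 0.015958 = 90.0326250
  E ⇒ keep positive
Point 3:
  Lat: 57′ + 45.06″ = 57.75100′; 0 + 57.75100/60 = 0.9625167
  N → positive
  Longitude: 67 + 58/60 + 3.3/3600 = 67.9675833
  hemisphere W, so the sign is −

1. -81.477500, -173.733611
2. -72.089769, 90.032625
3. 0.962517, -67.967583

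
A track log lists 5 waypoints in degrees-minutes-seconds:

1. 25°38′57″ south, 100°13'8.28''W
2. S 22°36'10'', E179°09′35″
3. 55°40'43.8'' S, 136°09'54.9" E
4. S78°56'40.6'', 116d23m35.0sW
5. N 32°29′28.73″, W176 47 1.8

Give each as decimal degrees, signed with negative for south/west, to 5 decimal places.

Point 1:
  Lat: 25 + 38/60 + 57/3600 = 25.649167
  S ⇒ negate
  λ: 100 + 13/60 + 8.28/3600 = 100.218967
  W ⇒ negate
Point 2:
  Latitude: 36′ + 10″ = 36.16667′; 22 + 36.16667/60 = 22.602778
  S → negative
  λ: 179° + 9/60 + 35/3600 = 179 + 0.150000 + 0.009722 = 179.159722
  E → positive
Point 3:
  Latitude: 40′ + 43.8″ = 40.73000′; 55 + 40.73000/60 = 55.678833
  hemisphere S, so the sign is −
  Longitude: 9′ + 54.9″ = 9.91500′; 136 + 9.91500/60 = 136.165250
  E ⇒ keep positive
Point 4:
  Lat: 78 + 56/60 + 40.6/3600 = 78.944611
  hemisphere S, so the sign is −
  Longitude: 116° + 23/60 + 35/3600 = 116 + 0.383333 + 0.009722 = 116.393056
  hemisphere W, so the sign is −
Point 5:
  Latitude: 32° + 29/60 + 28.73/3600 = 32 + 0.483333 + 0.007981 = 32.491314
  N ⇒ keep positive
  Longitude: 176 + 47/60 + 1.8/3600 = 176.783833
  W ⇒ negate

1. -25.64917, -100.21897
2. -22.60278, 179.15972
3. -55.67883, 136.16525
4. -78.94461, -116.39306
5. 32.49131, -176.78383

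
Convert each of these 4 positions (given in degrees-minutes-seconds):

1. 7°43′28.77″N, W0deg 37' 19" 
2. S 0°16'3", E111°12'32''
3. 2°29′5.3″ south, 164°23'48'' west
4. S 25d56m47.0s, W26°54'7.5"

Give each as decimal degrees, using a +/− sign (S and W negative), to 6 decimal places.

1. 7.724658, -0.621944
2. -0.267500, 111.208889
3. -2.484806, -164.396667
4. -25.946389, -26.902083

Point 1:
  Latitude: 7° + 43/60 + 28.77/3600 = 7 + 0.716667 + 0.007992 = 7.7246583
  N → positive
  λ: 37′ + 19″ = 37.31667′; 0 + 37.31667/60 = 0.6219444
  hemisphere W, so the sign is −
Point 2:
  φ: 0 + 16/60 + 3/3600 = 0.2675000
  hemisphere S, so the sign is −
  Lon: 12′ + 32″ = 12.53333′; 111 + 12.53333/60 = 111.2088889
  E ⇒ keep positive
Point 3:
  Lat: 29′ + 5.3″ = 29.08833′; 2 + 29.08833/60 = 2.4848056
  S ⇒ negate
  Longitude: 164 + 23/60 + 48/3600 = 164.3966667
  W → negative
Point 4:
  φ: 56′ + 47″ = 56.78333′; 25 + 56.78333/60 = 25.9463889
  S → negative
  λ: 54′ + 7.5″ = 54.12500′; 26 + 54.12500/60 = 26.9020833
  hemisphere W, so the sign is −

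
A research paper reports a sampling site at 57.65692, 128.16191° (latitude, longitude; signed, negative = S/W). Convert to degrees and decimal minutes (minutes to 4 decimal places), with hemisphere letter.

Lat: fractional part 0.656920 → 39.415200 minutes
Longitude: fractional part 0.161910 → 9.714600 minutes

57° 39.4152′ N, 128° 9.7146′ E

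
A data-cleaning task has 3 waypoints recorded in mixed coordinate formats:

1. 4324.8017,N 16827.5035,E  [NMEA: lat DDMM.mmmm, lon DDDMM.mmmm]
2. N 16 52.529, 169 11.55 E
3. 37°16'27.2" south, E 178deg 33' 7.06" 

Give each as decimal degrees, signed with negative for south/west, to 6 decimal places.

1. 43.413362, 168.458392
2. 16.875483, 169.192500
3. -37.274222, 178.551961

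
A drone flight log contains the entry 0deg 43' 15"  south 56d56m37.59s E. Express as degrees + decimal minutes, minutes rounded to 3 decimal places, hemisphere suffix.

0° 43.250′ S, 56° 56.627′ E

φ: 43 + 15/60 = 43.25000′
Longitude: seconds/60 = 0.62650; minutes = 56 + 0.62650 = 56.62650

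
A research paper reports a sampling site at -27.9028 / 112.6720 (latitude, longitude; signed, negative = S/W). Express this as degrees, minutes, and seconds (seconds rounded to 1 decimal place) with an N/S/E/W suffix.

Latitude is negative → S; |value| = 27.902800
Lat: 0.902800° → 54.16800′; 0.16800 × 60 = 10.080″
Longitude: whole degrees 112; 40.32000′ → 40′ and 19.200″

27°54′10.1″ S, 112°40′19.2″ E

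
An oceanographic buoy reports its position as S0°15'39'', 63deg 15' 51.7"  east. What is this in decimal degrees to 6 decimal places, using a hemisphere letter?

0.260833° S, 63.264361° E

Latitude: 0° + 15/60 + 39/3600 = 0 + 0.250000 + 0.010833 = 0.2608333
Lon: 63° + 15/60 + 51.7/3600 = 63 + 0.250000 + 0.014361 = 63.2643611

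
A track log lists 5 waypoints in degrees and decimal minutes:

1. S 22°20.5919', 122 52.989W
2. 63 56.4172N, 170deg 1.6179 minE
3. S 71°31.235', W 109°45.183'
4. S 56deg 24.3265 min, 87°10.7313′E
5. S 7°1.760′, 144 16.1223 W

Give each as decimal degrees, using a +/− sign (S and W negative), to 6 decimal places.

1. -22.343198, -122.883150
2. 63.940287, 170.026965
3. -71.520583, -109.753050
4. -56.405442, 87.178855
5. -7.029333, -144.268705

Point 1:
  φ: 22 + 20.5919/60 = 22.3431983
  hemisphere S, so the sign is −
  λ: 122 + 52.989/60 = 122.8831500
  hemisphere W, so the sign is −
Point 2:
  Lat: 63 + 56.4172/60 = 63.9402867
  N ⇒ keep positive
  Lon: 1.6179′ = 0.026965°; total 170.0269650
  E → positive
Point 3:
  φ: 31.235′ = 0.520583°; total 71.5205833
  S ⇒ negate
  Lon: 45.183′ = 0.753050°; total 109.7530500
  W ⇒ negate
Point 4:
  φ: 24.3265′ = 0.405442°; total 56.4054417
  S → negative
  λ: 10.7313′ = 0.178855°; total 87.1788550
  E ⇒ keep positive
Point 5:
  Latitude: 1.76′ = 0.029333°; total 7.0293333
  hemisphere S, so the sign is −
  λ: 144 + 16.1223/60 = 144.2687050
  hemisphere W, so the sign is −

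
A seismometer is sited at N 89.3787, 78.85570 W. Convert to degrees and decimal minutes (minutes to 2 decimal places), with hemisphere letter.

φ: 89° + 0.378700 × 60 = 89° 22.7220′
λ: 78° + 0.855700 × 60 = 78° 51.3420′

89° 22.72′ N, 78° 51.34′ W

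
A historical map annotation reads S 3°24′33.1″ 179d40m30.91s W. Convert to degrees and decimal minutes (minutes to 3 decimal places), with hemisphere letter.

Latitude: seconds/60 = 0.55167; minutes = 24 + 0.55167 = 24.55167
λ: 40 + 30.91/60 = 40.51517′

3° 24.552′ S, 179° 40.515′ W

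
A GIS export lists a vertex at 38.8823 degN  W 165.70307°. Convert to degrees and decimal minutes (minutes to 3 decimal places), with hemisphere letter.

Lat: fractional part 0.882300 → 52.93800 minutes
Longitude: minutes = (165.703070 − 165) × 60 = 42.18420

38° 52.938′ N, 165° 42.184′ W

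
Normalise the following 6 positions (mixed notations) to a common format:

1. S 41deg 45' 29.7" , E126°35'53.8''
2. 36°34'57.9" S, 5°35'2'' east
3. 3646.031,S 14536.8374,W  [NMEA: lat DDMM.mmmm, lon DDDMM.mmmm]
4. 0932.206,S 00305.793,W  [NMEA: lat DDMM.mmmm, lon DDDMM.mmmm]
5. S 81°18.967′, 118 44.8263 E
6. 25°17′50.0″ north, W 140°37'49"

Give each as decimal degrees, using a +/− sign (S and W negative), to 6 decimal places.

1. -41.758250, 126.598278
2. -36.582750, 5.583889
3. -36.767183, -145.613957
4. -9.536767, -3.096550
5. -81.316117, 118.747105
6. 25.297222, -140.630278

Point 1:
  Latitude: 41° + 45/60 + 29.7/3600 = 41 + 0.750000 + 0.008250 = 41.7582500
  S ⇒ negate
  Lon: 35′ + 53.8″ = 35.89667′; 126 + 35.89667/60 = 126.5982778
  E → positive
Point 2:
  Latitude: 34′ + 57.9″ = 34.96500′; 36 + 34.96500/60 = 36.5827500
  S ⇒ negate
  λ: 5° + 35/60 + 2/3600 = 5 + 0.583333 + 0.000556 = 5.5838889
  E ⇒ keep positive
Point 3:
  Latitude: degrees = first 2 digits = 36, minutes = 46.031; 36 + 46.031/60 = 36.7671833
  hemisphere S, so the sign is −
  λ: split at 3 digits → 145° and 36.8374′; 145 + 36.8374/60 = 145.6139567
  W ⇒ negate
Point 4:
  Latitude: split at 2 digits → 09° and 32.206′; 9 + 32.206/60 = 9.5367667
  hemisphere S, so the sign is −
  Lon: split at 3 digits → 003° and 5.793′; 3 + 5.793/60 = 3.0965500
  W → negative
Point 5:
  Lat: 18.967′ = 0.316117°; total 81.3161167
  S → negative
  λ: 118 + 44.8263/60 = 118.7471050
  E ⇒ keep positive
Point 6:
  φ: 17′ + 50″ = 17.83333′; 25 + 17.83333/60 = 25.2972222
  N ⇒ keep positive
  λ: 140° + 37/60 + 49/3600 = 140 + 0.616667 + 0.013611 = 140.6302778
  W → negative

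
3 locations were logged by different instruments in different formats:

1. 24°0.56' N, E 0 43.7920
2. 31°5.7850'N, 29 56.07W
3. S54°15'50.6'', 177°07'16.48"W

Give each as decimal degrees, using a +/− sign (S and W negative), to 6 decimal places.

1. 24.009333, 0.729867
2. 31.096417, -29.934500
3. -54.264056, -177.121244

Point 1:
  φ: 0.56′ = 0.009333°; total 24.0093333
  N → positive
  λ: 43.792′ = 0.729867°; total 0.7298667
  E → positive
Point 2:
  Latitude: 31 + 5.785/60 = 31.0964167
  N → positive
  λ: 29 + 56.07/60 = 29.9345000
  hemisphere W, so the sign is −
Point 3:
  Latitude: 15′ + 50.6″ = 15.84333′; 54 + 15.84333/60 = 54.2640556
  S ⇒ negate
  λ: 177° + 7/60 + 16.48/3600 = 177 + 0.116667 + 0.004578 = 177.1212444
  W ⇒ negate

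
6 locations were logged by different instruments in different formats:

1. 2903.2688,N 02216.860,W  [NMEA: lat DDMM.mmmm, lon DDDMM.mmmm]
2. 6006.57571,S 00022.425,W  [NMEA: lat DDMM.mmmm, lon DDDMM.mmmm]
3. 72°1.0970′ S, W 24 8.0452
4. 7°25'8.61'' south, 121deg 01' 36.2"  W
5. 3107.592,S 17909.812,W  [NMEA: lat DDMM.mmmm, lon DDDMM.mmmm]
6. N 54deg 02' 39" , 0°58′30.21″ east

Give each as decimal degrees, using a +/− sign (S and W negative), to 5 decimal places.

Point 1:
  Lat: split at 2 digits → 29° and 3.2688′; 29 + 3.2688/60 = 29.054480
  N ⇒ keep positive
  λ: split at 3 digits → 022° and 16.86′; 22 + 16.86/60 = 22.281000
  W ⇒ negate
Point 2:
  φ: degrees = first 2 digits = 60, minutes = 6.57571; 60 + 6.57571/60 = 60.109595
  S → negative
  λ: degrees = first 3 digits = 0, minutes = 22.425; 0 + 22.425/60 = 0.373750
  hemisphere W, so the sign is −
Point 3:
  Latitude: 1.097′ = 0.018283°; total 72.018283
  S → negative
  λ: 8.0452′ = 0.134087°; total 24.134087
  hemisphere W, so the sign is −
Point 4:
  Latitude: 25′ + 8.61″ = 25.14350′; 7 + 25.14350/60 = 7.419058
  S ⇒ negate
  Lon: 121 + 1/60 + 36.2/3600 = 121.026722
  W ⇒ negate
Point 5:
  φ: degrees = first 2 digits = 31, minutes = 7.592; 31 + 7.592/60 = 31.126533
  S ⇒ negate
  Longitude: degrees = first 3 digits = 179, minutes = 9.812; 179 + 9.812/60 = 179.163533
  W → negative
Point 6:
  φ: 2′ + 39″ = 2.65000′; 54 + 2.65000/60 = 54.044167
  N ⇒ keep positive
  Longitude: 0 + 58/60 + 30.21/3600 = 0.975058
  E ⇒ keep positive

1. 29.05448, -22.28100
2. -60.10960, -0.37375
3. -72.01828, -24.13409
4. -7.41906, -121.02672
5. -31.12653, -179.16353
6. 54.04417, 0.97506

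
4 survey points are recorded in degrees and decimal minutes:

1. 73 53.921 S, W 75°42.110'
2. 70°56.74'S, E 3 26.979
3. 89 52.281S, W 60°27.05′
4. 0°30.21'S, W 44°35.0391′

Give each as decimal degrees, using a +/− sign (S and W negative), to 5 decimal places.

1. -73.89868, -75.70183
2. -70.94567, 3.44965
3. -89.87135, -60.45083
4. -0.50350, -44.58399

Point 1:
  Latitude: 53.921′ = 0.898683°; total 73.898683
  hemisphere S, so the sign is −
  Lon: 75 + 42.11/60 = 75.701833
  W → negative
Point 2:
  Lat: 70 + 56.74/60 = 70.945667
  S → negative
  Lon: 3 + 26.979/60 = 3.449650
  E ⇒ keep positive
Point 3:
  φ: 52.281′ = 0.871350°; total 89.871350
  S → negative
  λ: 27.05′ = 0.450833°; total 60.450833
  hemisphere W, so the sign is −
Point 4:
  Latitude: 0 + 30.21/60 = 0.503500
  hemisphere S, so the sign is −
  Longitude: 35.0391′ = 0.583985°; total 44.583985
  hemisphere W, so the sign is −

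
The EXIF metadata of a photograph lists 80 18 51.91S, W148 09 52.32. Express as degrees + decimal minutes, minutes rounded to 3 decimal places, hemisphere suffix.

80° 18.865′ S, 148° 9.872′ W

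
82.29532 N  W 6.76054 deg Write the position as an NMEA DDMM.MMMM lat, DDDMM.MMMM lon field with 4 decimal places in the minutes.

φ: 82° + 0.295320 × 60 = 82° 17.719200′
λ: fractional part 0.760540 → 45.632400 minutes

8217.7192,N / 00645.6324,W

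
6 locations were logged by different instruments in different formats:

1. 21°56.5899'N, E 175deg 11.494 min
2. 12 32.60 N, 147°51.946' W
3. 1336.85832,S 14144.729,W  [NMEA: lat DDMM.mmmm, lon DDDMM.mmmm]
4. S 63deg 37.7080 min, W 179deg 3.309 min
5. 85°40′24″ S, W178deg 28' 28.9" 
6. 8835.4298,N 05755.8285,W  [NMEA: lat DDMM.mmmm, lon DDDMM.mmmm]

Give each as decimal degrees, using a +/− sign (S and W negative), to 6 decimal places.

1. 21.943165, 175.191567
2. 12.543333, -147.865767
3. -13.614305, -141.745483
4. -63.628467, -179.055150
5. -85.673333, -178.474694
6. 88.590497, -57.930475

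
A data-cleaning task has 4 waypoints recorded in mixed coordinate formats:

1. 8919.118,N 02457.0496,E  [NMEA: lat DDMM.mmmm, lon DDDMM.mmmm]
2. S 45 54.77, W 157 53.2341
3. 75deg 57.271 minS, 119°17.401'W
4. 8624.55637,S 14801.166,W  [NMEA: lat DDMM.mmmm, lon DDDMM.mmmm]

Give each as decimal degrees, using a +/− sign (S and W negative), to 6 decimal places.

Point 1:
  Lat: split at 2 digits → 89° and 19.118′; 89 + 19.118/60 = 89.3186333
  N → positive
  Longitude: degrees = first 3 digits = 24, minutes = 57.0496; 24 + 57.0496/60 = 24.9508267
  E → positive
Point 2:
  Lat: 54.77′ = 0.912833°; total 45.9128333
  hemisphere S, so the sign is −
  Longitude: 53.2341′ = 0.887235°; total 157.8872350
  W ⇒ negate
Point 3:
  Lat: 57.271′ = 0.954517°; total 75.9545167
  S ⇒ negate
  Longitude: 17.401′ = 0.290017°; total 119.2900167
  W ⇒ negate
Point 4:
  φ: degrees = first 2 digits = 86, minutes = 24.55637; 86 + 24.55637/60 = 86.4092728
  hemisphere S, so the sign is −
  λ: degrees = first 3 digits = 148, minutes = 1.166; 148 + 1.166/60 = 148.0194333
  W ⇒ negate

1. 89.318633, 24.950827
2. -45.912833, -157.887235
3. -75.954517, -119.290017
4. -86.409273, -148.019433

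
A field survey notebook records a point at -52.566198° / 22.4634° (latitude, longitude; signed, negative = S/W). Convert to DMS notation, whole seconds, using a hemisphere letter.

52°33′58″ S, 22°27′48″ E

Latitude is negative → S; |value| = 52.566198
φ: whole degrees 52; 33.97188′ → 33′ and 58.31″
λ: 0.463400° → 27.80400′; 0.80400 × 60 = 48.24″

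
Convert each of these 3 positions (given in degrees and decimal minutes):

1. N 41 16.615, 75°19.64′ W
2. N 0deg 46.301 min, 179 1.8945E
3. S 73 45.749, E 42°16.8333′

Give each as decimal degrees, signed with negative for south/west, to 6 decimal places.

Point 1:
  Latitude: 41 + 16.615/60 = 41.2769167
  N ⇒ keep positive
  λ: 75 + 19.64/60 = 75.3273333
  W → negative
Point 2:
  Latitude: 46.301′ = 0.771683°; total 0.7716833
  N → positive
  λ: 179 + 1.8945/60 = 179.0315750
  E ⇒ keep positive
Point 3:
  φ: 45.749′ = 0.762483°; total 73.7624833
  S ⇒ negate
  Longitude: 16.8333′ = 0.280555°; total 42.2805550
  E ⇒ keep positive

1. 41.276917, -75.327333
2. 0.771683, 179.031575
3. -73.762483, 42.280555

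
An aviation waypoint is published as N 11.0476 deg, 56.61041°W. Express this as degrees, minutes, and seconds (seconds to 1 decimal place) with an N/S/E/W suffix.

11°02′51.4″ N, 56°36′37.5″ W

φ: 0.047600° → 2.85600′; 0.85600 × 60 = 51.360″
Lon: 0.610410 × 60 = 36.62460′ → 36′, remainder × 60 = 37.476″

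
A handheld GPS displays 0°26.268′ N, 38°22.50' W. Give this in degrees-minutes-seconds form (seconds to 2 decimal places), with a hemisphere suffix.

0°26′16.08″ N, 38°22′30.00″ W

Latitude: 26.26800′ → 26′ and 0.26800 × 60 = 16.0800″
Longitude: fractional minutes 0.50000 × 60 = 30.0000″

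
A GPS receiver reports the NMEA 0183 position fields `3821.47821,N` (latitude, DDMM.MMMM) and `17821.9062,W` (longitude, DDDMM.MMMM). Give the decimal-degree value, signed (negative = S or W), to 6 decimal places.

Latitude: split at 2 digits → 38° and 21.47821′; 38 + 21.47821/60 = 38.3579702
N ⇒ keep positive
λ: degrees = first 3 digits = 178, minutes = 21.9062; 178 + 21.9062/60 = 178.3651033
W ⇒ negate

38.357970, -178.365103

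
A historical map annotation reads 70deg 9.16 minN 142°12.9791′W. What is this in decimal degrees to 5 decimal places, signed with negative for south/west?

70.15267, -142.21632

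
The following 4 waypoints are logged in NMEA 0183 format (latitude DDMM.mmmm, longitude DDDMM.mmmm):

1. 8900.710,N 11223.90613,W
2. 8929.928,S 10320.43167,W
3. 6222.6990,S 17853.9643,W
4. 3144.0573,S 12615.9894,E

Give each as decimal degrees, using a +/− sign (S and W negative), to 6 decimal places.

Point 1:
  φ: split at 2 digits → 89° and 0.71′; 89 + 0.71/60 = 89.0118333
  N → positive
  Longitude: degrees = first 3 digits = 112, minutes = 23.90613; 112 + 23.90613/60 = 112.3984355
  W ⇒ negate
Point 2:
  Latitude: degrees = first 2 digits = 89, minutes = 29.928; 89 + 29.928/60 = 89.4988000
  hemisphere S, so the sign is −
  λ: split at 3 digits → 103° and 20.43167′; 103 + 20.43167/60 = 103.3405278
  W ⇒ negate
Point 3:
  Latitude: split at 2 digits → 62° and 22.699′; 62 + 22.699/60 = 62.3783167
  S → negative
  λ: split at 3 digits → 178° and 53.9643′; 178 + 53.9643/60 = 178.8994050
  W → negative
Point 4:
  Latitude: split at 2 digits → 31° and 44.0573′; 31 + 44.0573/60 = 31.7342883
  S ⇒ negate
  Lon: degrees = first 3 digits = 126, minutes = 15.9894; 126 + 15.9894/60 = 126.2664900
  E ⇒ keep positive

1. 89.011833, -112.398436
2. -89.498800, -103.340528
3. -62.378317, -178.899405
4. -31.734288, 126.266490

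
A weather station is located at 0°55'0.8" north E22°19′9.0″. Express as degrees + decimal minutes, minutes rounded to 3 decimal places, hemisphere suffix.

0° 55.013′ N, 22° 19.150′ E

φ: 55 + 0.8/60 = 55.01333′
Longitude: 19 + 9/60 = 19.15000′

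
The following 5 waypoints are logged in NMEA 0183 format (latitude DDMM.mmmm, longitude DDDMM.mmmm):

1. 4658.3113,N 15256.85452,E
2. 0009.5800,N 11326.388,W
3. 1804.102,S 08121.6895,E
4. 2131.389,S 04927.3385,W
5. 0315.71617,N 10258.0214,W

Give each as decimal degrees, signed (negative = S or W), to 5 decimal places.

Point 1:
  Lat: degrees = first 2 digits = 46, minutes = 58.3113; 46 + 58.3113/60 = 46.971855
  N → positive
  Lon: degrees = first 3 digits = 152, minutes = 56.85452; 152 + 56.85452/60 = 152.947575
  E ⇒ keep positive
Point 2:
  Latitude: degrees = first 2 digits = 0, minutes = 9.58; 0 + 9.58/60 = 0.159667
  N ⇒ keep positive
  Longitude: split at 3 digits → 113° and 26.388′; 113 + 26.388/60 = 113.439800
  W ⇒ negate
Point 3:
  Lat: split at 2 digits → 18° and 4.102′; 18 + 4.102/60 = 18.068367
  S ⇒ negate
  Lon: degrees = first 3 digits = 81, minutes = 21.6895; 81 + 21.6895/60 = 81.361492
  E ⇒ keep positive
Point 4:
  φ: degrees = first 2 digits = 21, minutes = 31.389; 21 + 31.389/60 = 21.523150
  hemisphere S, so the sign is −
  Lon: split at 3 digits → 049° and 27.3385′; 49 + 27.3385/60 = 49.455642
  W ⇒ negate
Point 5:
  Latitude: degrees = first 2 digits = 3, minutes = 15.71617; 3 + 15.71617/60 = 3.261936
  N ⇒ keep positive
  Lon: degrees = first 3 digits = 102, minutes = 58.0214; 102 + 58.0214/60 = 102.967023
  W → negative

1. 46.97186, 152.94758
2. 0.15967, -113.43980
3. -18.06837, 81.36149
4. -21.52315, -49.45564
5. 3.26194, -102.96702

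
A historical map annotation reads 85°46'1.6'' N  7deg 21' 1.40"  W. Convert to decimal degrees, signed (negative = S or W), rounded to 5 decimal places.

Latitude: 85° + 46/60 + 1.6/3600 = 85 + 0.766667 + 0.000444 = 85.767111
N ⇒ keep positive
λ: 7° + 21/60 + 1.4/3600 = 7 + 0.350000 + 0.000389 = 7.350389
W ⇒ negate

85.76711, -7.35039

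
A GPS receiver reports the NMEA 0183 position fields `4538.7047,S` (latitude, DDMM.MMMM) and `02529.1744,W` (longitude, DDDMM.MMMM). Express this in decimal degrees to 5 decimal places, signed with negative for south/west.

φ: split at 2 digits → 45° and 38.7047′; 45 + 38.7047/60 = 45.645078
S → negative
λ: degrees = first 3 digits = 25, minutes = 29.1744; 25 + 29.1744/60 = 25.486240
hemisphere W, so the sign is −

-45.64508, -25.48624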